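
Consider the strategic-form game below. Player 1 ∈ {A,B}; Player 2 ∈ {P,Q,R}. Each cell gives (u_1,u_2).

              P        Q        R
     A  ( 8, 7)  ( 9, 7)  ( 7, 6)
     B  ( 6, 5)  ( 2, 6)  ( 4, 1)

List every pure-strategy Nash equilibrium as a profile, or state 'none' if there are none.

(A,P): NE
(A,Q): NE
(A,R): not NE [P2→Q gives 7>6]
(B,P): not NE [P1→A gives 8>6; P2→Q gives 6>5]
(B,Q): not NE [P1→A gives 9>2]
(B,R): not NE [P1→A gives 7>4; P2→Q gives 6>1]

Nash profiles: (A,P), (A,Q)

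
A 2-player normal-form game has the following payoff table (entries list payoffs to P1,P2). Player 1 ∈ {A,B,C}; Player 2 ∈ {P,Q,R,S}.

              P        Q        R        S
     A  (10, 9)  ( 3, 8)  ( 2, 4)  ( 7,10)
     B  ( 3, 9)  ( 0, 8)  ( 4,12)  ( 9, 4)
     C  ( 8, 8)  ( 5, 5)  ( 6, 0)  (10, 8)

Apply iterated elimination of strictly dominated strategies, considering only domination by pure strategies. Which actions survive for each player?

IESDS → P1:{A,C} P2:{P,S}

P1 drop B (C beats it: P:8>3 Q:5>0 R:6>4 S:10>9)
P2 drop Q (P beats it: A:9>8 C:8>5)
P2 drop R (P beats it: A:9>4 C:8>0)
P1→{A,C} P2→{P,S}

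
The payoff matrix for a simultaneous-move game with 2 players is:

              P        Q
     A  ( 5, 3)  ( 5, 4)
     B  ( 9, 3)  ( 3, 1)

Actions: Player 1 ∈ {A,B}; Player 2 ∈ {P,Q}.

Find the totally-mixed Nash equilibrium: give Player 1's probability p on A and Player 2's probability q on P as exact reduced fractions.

P1 indiff ⇒ q·5+(1-q)·5 = q·9+(1-q)·3 ⇒ q(-4) = (1-q)(-2) ⇒ q = 1/3
P2 indiff ⇒ p·3+(1-p)·3 = p·4+(1-p)·1 ⇒ p(-1) = (1-p)(-2) ⇒ p = 2/3

(p,q) = (2/3, 1/3)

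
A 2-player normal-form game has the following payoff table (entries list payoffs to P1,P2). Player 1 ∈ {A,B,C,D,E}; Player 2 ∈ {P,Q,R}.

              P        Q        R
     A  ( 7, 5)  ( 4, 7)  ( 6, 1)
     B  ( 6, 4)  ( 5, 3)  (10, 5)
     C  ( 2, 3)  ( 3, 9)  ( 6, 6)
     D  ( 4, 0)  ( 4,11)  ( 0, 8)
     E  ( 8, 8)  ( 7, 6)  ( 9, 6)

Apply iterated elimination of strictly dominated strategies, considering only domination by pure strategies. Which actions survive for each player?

P1 drop A (E beats it: P:8>7 Q:7>4 R:9>6)
P1 drop C (B beats it: P:6>2 Q:5>3 R:10>6)
P1 drop D (B beats it: P:6>4 Q:5>4 R:10>0)
P2 drop Q (P beats it: B:4>3 E:8>6)
P1→{B,E} P2→{P,R}

Survivors P1:{B,E} P2:{P,R}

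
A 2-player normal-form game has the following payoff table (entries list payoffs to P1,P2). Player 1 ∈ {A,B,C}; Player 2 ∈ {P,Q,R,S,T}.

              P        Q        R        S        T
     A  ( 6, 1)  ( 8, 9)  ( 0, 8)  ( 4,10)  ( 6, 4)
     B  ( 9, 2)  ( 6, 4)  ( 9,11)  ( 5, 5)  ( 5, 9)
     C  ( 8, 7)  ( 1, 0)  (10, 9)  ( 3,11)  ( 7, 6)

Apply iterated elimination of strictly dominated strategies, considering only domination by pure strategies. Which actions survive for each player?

IESDS → P1:{B,C} P2:{R,S}

P2 drop P (R beats it: A:8>1 B:11>2 C:9>7)
P2 drop Q (S beats it: A:10>9 B:5>4 C:11>0)
P2 drop T (R beats it: A:8>4 B:11>9 C:9>6)
P1 drop A (B beats it: R:9>0 S:5>4)
P1→{B,C} P2→{R,S}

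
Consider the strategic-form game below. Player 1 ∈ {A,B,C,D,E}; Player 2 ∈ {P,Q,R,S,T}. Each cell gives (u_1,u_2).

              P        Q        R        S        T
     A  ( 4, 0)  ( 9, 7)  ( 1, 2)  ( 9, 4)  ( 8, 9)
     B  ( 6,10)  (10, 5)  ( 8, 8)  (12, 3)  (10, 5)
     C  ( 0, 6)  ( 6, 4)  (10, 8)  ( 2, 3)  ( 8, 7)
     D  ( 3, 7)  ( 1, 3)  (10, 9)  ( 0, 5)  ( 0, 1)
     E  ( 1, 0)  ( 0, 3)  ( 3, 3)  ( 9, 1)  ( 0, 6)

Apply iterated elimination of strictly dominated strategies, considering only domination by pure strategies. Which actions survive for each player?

P1 drop A (B beats it: P:6>4 Q:10>9 R:8>1 S:12>9 T:10>8)
P1 drop E (B beats it: P:6>1 Q:10>0 R:8>3 S:12>9 T:10>0)
P2 drop Q (P beats it: B:10>5 C:6>4 D:7>3)
P2 drop S (P beats it: B:10>3 C:6>3 D:7>5)
P2 drop T (R beats it: B:8>5 C:8>7 D:9>1)
P1→{B,C,D} P2→{P,R}

Remaining: P1:{B,C,D} P2:{P,R}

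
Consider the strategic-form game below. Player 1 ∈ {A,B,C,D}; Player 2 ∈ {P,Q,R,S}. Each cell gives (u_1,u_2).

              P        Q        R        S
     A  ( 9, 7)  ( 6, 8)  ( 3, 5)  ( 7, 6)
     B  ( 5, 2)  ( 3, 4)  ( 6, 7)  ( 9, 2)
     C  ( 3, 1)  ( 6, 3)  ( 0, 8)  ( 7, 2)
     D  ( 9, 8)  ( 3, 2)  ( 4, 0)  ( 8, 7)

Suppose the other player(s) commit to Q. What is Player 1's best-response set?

BR_1 = {A,C}

u_1(A vs Q) = 6
u_1(B vs Q) = 3
u_1(C vs Q) = 6
u_1(D vs Q) = 3
max payoff 6 at {A,C}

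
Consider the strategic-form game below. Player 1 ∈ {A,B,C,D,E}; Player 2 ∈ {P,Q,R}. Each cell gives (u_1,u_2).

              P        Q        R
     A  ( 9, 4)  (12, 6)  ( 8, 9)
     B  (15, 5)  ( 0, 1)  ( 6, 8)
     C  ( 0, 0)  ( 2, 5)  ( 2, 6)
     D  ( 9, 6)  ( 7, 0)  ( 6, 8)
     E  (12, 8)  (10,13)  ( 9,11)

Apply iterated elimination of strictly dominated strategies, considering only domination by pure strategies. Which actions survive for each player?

Remaining: P1:{A,E} P2:{Q,R}

P1 drop C (A beats it: P:9>0 Q:12>2 R:8>2)
P1 drop D (E beats it: P:12>9 Q:10>7 R:9>6)
P2 drop P (R beats it: A:9>4 B:8>5 E:11>8)
P1 drop B (A beats it: Q:12>0 R:8>6)
P1→{A,E} P2→{Q,R}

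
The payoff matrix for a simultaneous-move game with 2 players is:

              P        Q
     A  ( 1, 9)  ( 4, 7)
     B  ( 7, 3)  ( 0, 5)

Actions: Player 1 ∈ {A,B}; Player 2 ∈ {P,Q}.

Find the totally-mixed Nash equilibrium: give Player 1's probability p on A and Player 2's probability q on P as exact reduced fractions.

P1 mixes 1/2 on A; P2 mixes 2/5 on P

P1 indiff ⇒ q·1+(1-q)·4 = q·7+(1-q)·0 ⇒ q(-6) = (1-q)(-4) ⇒ q = 2/5
P2 indiff ⇒ p·9+(1-p)·3 = p·7+(1-p)·5 ⇒ p(2) = (1-p)(2) ⇒ p = 1/2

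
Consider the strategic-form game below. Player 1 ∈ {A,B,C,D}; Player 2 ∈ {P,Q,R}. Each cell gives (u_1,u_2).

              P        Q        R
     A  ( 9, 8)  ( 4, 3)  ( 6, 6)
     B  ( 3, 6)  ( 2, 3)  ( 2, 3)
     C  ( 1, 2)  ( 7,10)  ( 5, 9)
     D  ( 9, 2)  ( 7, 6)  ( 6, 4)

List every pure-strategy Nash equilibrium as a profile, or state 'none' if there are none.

PSNE = {(A,P), (C,Q), (D,Q)}

(A,P): NE
(A,Q): not NE [P1→D gives 7>4; P2→P gives 8>3]
(A,R): not NE [P2→P gives 8>6]
(B,P): not NE [P1→D gives 9>3]
(B,Q): not NE [P1→D gives 7>2; P2→P gives 6>3]
(B,R): not NE [P1→D gives 6>2; P2→P gives 6>3]
(C,P): not NE [P1→D gives 9>1; P2→Q gives 10>2]
(C,Q): NE
(C,R): not NE [P1→D gives 6>5; P2→Q gives 10>9]
(D,P): not NE [P2→Q gives 6>2]
(D,Q): NE
(D,R): not NE [P2→Q gives 6>4]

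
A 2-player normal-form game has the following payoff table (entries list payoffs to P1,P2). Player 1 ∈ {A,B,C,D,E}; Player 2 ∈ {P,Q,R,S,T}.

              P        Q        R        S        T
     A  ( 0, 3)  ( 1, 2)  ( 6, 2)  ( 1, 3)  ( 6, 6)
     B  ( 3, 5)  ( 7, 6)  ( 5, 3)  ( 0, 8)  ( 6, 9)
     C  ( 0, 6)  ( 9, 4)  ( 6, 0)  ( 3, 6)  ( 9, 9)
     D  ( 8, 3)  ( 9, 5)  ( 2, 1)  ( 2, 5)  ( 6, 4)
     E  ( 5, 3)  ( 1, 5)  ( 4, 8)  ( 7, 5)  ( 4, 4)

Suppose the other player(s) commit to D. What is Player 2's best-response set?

BR_2 = {Q,S}

u_2(P vs D) = 3
u_2(Q vs D) = 5
u_2(R vs D) = 1
u_2(S vs D) = 5
u_2(T vs D) = 4
max payoff 5 at {Q,S}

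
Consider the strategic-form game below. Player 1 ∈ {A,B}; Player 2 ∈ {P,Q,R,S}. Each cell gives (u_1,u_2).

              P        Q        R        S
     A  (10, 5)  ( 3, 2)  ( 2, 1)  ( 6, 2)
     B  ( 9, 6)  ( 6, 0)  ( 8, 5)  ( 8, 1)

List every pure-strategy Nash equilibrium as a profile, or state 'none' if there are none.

(A,P): NE
(A,Q): not NE [P1→B gives 6>3; P2→P gives 5>2]
(A,R): not NE [P1→B gives 8>2; P2→P gives 5>1]
(A,S): not NE [P1→B gives 8>6; P2→P gives 5>2]
(B,P): not NE [P1→A gives 10>9]
(B,Q): not NE [P2→P gives 6>0]
(B,R): not NE [P2→P gives 6>5]
(B,S): not NE [P2→P gives 6>1]

PSNE = {(A,P)}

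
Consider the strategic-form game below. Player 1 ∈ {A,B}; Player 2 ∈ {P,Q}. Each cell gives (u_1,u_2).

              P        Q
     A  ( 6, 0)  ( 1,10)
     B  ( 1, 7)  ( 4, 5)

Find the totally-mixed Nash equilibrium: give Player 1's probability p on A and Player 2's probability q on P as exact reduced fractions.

P1 mixes 1/6 on A; P2 mixes 3/8 on P

P1 indiff ⇒ q·6+(1-q)·1 = q·1+(1-q)·4 ⇒ q(5) = (1-q)(3) ⇒ q = 3/8
P2 indiff ⇒ p·0+(1-p)·7 = p·10+(1-p)·5 ⇒ p(-10) = (1-p)(-2) ⇒ p = 1/6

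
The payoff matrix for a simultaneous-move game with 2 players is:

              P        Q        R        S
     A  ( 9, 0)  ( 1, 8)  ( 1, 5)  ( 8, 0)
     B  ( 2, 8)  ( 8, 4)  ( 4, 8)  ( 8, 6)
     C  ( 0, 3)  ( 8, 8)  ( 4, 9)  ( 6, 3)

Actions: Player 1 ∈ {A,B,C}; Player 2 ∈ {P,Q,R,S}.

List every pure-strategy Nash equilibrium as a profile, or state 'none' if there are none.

(A,P): not NE [P2→Q gives 8>0]
(A,Q): not NE [P1→C gives 8>1]
(A,R): not NE [P1→C gives 4>1; P2→Q gives 8>5]
(A,S): not NE [P2→Q gives 8>0]
(B,P): not NE [P1→A gives 9>2]
(B,Q): not NE [P2→R gives 8>4]
(B,R): NE
(B,S): not NE [P2→R gives 8>6]
(C,P): not NE [P1→A gives 9>0; P2→R gives 9>3]
(C,Q): not NE [P2→R gives 9>8]
(C,R): NE
(C,S): not NE [P1→B gives 8>6; P2→R gives 9>3]

Nash profiles: (B,R), (C,R)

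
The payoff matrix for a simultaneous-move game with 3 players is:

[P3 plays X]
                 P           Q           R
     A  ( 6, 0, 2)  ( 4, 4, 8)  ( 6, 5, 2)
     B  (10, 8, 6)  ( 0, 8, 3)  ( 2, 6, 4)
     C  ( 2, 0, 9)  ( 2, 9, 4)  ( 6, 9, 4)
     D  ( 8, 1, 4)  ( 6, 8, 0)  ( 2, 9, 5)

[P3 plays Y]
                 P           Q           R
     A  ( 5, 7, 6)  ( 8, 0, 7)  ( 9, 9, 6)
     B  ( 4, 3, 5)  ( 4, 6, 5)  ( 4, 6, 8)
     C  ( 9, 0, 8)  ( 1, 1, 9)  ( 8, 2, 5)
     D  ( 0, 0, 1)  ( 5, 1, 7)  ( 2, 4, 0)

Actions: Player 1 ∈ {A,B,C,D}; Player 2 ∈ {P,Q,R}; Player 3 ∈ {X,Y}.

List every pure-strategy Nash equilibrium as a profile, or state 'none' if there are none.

(A,P,X): not NE [P1→B gives 10>6; P2→R gives 5>0; P3→Y gives 6>2]
(A,P,Y): not NE [P1→C gives 9>5; P2→R gives 9>7]
(A,Q,X): not NE [P1→D gives 6>4; P2→R gives 5>4]
(A,Q,Y): not NE [P2→R gives 9>0; P3→X gives 8>7]
(A,R,X): not NE [P3→Y gives 6>2]
(A,R,Y): NE
(B,P,X): NE
(B,P,Y): not NE [P1→C gives 9>4; P2→R gives 6>3; P3→X gives 6>5]
(B,Q,X): not NE [P1→D gives 6>0; P3→Y gives 5>3]
(B,Q,Y): not NE [P1→A gives 8>4]
(B,R,X): not NE [P1→C gives 6>2; P2→Q gives 8>6; P3→Y gives 8>4]
(B,R,Y): not NE [P1→A gives 9>4]
(C,P,X): not NE [P1→B gives 10>2; P2→R gives 9>0]
(C,P,Y): not NE [P2→R gives 2>0; P3→X gives 9>8]
(C,Q,X): not NE [P1→D gives 6>2; P3→Y gives 9>4]
(C,Q,Y): not NE [P1→A gives 8>1; P2→R gives 2>1]
(C,R,X): not NE [P3→Y gives 5>4]
(C,R,Y): not NE [P1→A gives 9>8]
(D,P,X): not NE [P1→B gives 10>8; P2→R gives 9>1]
(D,P,Y): not NE [P1→C gives 9>0; P2→R gives 4>0; P3→X gives 4>1]
(D,Q,X): not NE [P2→R gives 9>8; P3→Y gives 7>0]
(D,Q,Y): not NE [P1→A gives 8>5; P2→R gives 4>1]
(D,R,X): not NE [P1→C gives 6>2]
(D,R,Y): not NE [P1→A gives 9>2; P3→X gives 5>0]

NE set: (A,R,Y), (B,P,X)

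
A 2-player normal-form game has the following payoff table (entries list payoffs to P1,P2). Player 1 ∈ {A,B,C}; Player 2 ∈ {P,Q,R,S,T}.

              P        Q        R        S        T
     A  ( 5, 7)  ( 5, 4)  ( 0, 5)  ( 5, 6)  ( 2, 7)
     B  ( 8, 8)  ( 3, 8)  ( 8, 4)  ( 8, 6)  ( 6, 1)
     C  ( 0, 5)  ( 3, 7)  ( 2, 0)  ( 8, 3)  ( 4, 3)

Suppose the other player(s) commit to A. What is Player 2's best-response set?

P2 best: {P,T}

u_2(P vs A) = 7
u_2(Q vs A) = 4
u_2(R vs A) = 5
u_2(S vs A) = 6
u_2(T vs A) = 7
max payoff 7 at {P,T}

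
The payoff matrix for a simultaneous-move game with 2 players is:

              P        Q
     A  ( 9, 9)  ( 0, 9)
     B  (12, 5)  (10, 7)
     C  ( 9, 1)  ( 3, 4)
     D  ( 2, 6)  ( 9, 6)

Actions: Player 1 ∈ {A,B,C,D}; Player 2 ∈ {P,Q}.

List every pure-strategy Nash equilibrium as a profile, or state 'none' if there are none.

(A,P): not NE [P1→B gives 12>9]
(A,Q): not NE [P1→B gives 10>0]
(B,P): not NE [P2→Q gives 7>5]
(B,Q): NE
(C,P): not NE [P1→B gives 12>9; P2→Q gives 4>1]
(C,Q): not NE [P1→B gives 10>3]
(D,P): not NE [P1→B gives 12>2]
(D,Q): not NE [P1→B gives 10>9]

PSNE = {(B,Q)}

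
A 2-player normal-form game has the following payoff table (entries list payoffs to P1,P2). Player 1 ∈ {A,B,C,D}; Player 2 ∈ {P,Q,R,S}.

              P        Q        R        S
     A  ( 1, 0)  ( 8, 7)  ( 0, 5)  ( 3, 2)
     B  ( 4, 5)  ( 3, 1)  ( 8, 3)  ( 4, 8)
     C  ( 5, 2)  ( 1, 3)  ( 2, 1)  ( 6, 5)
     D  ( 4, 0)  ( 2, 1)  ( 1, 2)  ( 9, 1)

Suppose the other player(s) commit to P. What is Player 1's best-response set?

u_1(A vs P) = 1
u_1(B vs P) = 4
u_1(C vs P) = 5
u_1(D vs P) = 4
max payoff 5 at {C}

argmax u_1 = {C}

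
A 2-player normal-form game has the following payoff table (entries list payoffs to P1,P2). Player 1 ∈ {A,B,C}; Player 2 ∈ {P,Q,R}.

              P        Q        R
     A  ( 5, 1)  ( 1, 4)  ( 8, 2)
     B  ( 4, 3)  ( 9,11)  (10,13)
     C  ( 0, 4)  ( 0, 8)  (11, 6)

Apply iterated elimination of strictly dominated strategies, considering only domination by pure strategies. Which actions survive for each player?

P2 drop P (Q beats it: A:4>1 B:11>3 C:8>4)
P1 drop A (B beats it: Q:9>1 R:10>8)
P1→{B,C} P2→{Q,R}

Remaining: P1:{B,C} P2:{Q,R}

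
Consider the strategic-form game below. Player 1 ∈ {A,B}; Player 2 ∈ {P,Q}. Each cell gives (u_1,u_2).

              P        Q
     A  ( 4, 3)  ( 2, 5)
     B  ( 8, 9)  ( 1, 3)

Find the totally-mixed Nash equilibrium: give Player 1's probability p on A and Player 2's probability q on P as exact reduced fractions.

P1 indiff ⇒ q·4+(1-q)·2 = q·8+(1-q)·1 ⇒ q(-4) = (1-q)(-1) ⇒ q = 1/5
P2 indiff ⇒ p·3+(1-p)·9 = p·5+(1-p)·3 ⇒ p(-2) = (1-p)(-6) ⇒ p = 3/4

P1 mixes 3/4 on A; P2 mixes 1/5 on P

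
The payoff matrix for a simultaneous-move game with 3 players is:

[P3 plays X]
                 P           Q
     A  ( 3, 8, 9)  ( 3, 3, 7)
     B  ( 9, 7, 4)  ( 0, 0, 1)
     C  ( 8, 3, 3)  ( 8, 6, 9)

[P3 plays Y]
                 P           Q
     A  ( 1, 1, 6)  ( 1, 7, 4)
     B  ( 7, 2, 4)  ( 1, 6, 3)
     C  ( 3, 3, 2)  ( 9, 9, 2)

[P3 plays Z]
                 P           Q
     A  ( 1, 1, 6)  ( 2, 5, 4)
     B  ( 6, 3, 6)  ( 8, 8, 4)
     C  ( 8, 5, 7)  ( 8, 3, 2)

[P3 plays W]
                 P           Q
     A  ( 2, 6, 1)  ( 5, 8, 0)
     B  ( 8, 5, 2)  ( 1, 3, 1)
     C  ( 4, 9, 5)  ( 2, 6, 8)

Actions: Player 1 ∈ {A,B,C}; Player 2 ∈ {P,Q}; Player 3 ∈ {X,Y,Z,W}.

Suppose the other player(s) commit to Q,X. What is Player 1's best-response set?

u_1(A vs Q,X) = 3
u_1(B vs Q,X) = 0
u_1(C vs Q,X) = 8
max payoff 8 at {C}

BR_1 = {C}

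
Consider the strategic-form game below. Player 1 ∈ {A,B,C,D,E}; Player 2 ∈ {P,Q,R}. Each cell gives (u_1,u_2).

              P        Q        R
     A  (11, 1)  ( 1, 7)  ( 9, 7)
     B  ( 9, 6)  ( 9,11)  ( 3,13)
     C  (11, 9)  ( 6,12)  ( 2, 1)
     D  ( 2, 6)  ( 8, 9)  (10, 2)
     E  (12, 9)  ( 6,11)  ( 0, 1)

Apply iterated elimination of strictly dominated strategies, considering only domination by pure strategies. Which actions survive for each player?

P2 drop P (Q beats it: A:7>1 B:11>6 C:12>9 D:9>6 E:11>9)
P1 drop A (D beats it: Q:8>1 R:10>9)
P1 drop C (B beats it: Q:9>6 R:3>2)
P1 drop E (B beats it: Q:9>6 R:3>0)
P1→{B,D} P2→{Q,R}

Survivors P1:{B,D} P2:{Q,R}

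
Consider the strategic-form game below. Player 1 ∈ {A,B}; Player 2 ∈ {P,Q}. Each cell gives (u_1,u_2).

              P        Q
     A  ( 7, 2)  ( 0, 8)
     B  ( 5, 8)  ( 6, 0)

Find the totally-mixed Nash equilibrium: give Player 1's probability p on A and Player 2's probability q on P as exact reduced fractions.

(p,q) = (4/7, 3/4)

P1 indiff ⇒ q·7+(1-q)·0 = q·5+(1-q)·6 ⇒ q(2) = (1-q)(6) ⇒ q = 3/4
P2 indiff ⇒ p·2+(1-p)·8 = p·8+(1-p)·0 ⇒ p(-6) = (1-p)(-8) ⇒ p = 4/7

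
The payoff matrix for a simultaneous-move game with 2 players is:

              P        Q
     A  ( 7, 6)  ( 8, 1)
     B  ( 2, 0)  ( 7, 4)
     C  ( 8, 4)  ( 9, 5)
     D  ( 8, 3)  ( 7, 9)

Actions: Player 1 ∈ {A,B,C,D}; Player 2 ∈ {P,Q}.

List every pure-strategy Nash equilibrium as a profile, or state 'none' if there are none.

(A,P): not NE [P1→D gives 8>7]
(A,Q): not NE [P1→C gives 9>8; P2→P gives 6>1]
(B,P): not NE [P1→D gives 8>2; P2→Q gives 4>0]
(B,Q): not NE [P1→C gives 9>7]
(C,P): not NE [P2→Q gives 5>4]
(C,Q): NE
(D,P): not NE [P2→Q gives 9>3]
(D,Q): not NE [P1→C gives 9>7]

NE set: (C,Q)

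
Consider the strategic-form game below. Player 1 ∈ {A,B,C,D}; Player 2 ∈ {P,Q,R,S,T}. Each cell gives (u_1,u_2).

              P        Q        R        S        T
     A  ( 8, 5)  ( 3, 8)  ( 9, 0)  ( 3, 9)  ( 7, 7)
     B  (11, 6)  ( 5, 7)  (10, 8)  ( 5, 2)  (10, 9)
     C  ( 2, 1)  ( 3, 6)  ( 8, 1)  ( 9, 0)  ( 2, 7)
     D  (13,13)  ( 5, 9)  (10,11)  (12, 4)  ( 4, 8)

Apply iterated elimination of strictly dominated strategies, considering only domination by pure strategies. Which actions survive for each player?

Remaining: P1:{B,D} P2:{P,R,T}

P1 drop A (B beats it: P:11>8 Q:5>3 R:10>9 S:5>3 T:10>7)
P1 drop C (D beats it: P:13>2 Q:5>3 R:10>8 S:12>9 T:4>2)
P2 drop Q (R beats it: B:8>7 D:11>9)
P2 drop S (P beats it: B:6>2 D:13>4)
P1→{B,D} P2→{P,R,T}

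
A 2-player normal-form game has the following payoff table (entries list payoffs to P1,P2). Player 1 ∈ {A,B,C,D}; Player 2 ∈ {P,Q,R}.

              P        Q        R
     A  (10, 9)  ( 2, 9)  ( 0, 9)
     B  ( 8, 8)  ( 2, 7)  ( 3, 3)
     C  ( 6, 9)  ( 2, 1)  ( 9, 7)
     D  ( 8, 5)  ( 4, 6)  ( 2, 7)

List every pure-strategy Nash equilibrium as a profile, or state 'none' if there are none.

(A,P): NE
(A,Q): not NE [P1→D gives 4>2]
(A,R): not NE [P1→C gives 9>0]
(B,P): not NE [P1→A gives 10>8]
(B,Q): not NE [P1→D gives 4>2; P2→P gives 8>7]
(B,R): not NE [P1→C gives 9>3; P2→P gives 8>3]
(C,P): not NE [P1→A gives 10>6]
(C,Q): not NE [P1→D gives 4>2; P2→P gives 9>1]
(C,R): not NE [P2→P gives 9>7]
(D,P): not NE [P1→A gives 10>8; P2→R gives 7>5]
(D,Q): not NE [P2→R gives 7>6]
(D,R): not NE [P1→C gives 9>2]

NE set: (A,P)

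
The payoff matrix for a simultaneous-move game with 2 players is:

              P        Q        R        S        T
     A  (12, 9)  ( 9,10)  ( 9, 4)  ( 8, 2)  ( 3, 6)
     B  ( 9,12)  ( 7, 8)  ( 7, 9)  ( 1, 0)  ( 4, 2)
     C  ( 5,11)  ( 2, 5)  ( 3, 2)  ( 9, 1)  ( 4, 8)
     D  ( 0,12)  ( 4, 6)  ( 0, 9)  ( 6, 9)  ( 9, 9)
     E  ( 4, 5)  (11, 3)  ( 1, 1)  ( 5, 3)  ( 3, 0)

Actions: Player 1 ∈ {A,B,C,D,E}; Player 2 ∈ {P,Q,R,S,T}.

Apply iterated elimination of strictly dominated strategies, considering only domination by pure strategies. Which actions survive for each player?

P2 drop R (P beats it: A:9>4 B:12>9 C:11>2 D:12>9 E:5>1)
P2 drop S (P beats it: A:9>2 B:12>0 C:11>1 D:12>9 E:5>3)
P2 drop T (P beats it: A:9>6 B:12>2 C:11>8 D:12>9 E:5>0)
P1 drop B (A beats it: P:12>9 Q:9>7)
P1 drop C (A beats it: P:12>5 Q:9>2)
P1 drop D (A beats it: P:12>0 Q:9>4)
P1→{A,E} P2→{P,Q}

Survivors P1:{A,E} P2:{P,Q}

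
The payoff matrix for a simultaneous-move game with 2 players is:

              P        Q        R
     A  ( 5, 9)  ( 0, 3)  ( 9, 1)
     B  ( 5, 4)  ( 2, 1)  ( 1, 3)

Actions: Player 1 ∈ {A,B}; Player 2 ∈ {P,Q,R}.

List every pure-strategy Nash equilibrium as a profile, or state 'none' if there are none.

NE set: (A,P), (B,P)

(A,P): NE
(A,Q): not NE [P1→B gives 2>0; P2→P gives 9>3]
(A,R): not NE [P2→P gives 9>1]
(B,P): NE
(B,Q): not NE [P2→P gives 4>1]
(B,R): not NE [P1→A gives 9>1; P2→P gives 4>3]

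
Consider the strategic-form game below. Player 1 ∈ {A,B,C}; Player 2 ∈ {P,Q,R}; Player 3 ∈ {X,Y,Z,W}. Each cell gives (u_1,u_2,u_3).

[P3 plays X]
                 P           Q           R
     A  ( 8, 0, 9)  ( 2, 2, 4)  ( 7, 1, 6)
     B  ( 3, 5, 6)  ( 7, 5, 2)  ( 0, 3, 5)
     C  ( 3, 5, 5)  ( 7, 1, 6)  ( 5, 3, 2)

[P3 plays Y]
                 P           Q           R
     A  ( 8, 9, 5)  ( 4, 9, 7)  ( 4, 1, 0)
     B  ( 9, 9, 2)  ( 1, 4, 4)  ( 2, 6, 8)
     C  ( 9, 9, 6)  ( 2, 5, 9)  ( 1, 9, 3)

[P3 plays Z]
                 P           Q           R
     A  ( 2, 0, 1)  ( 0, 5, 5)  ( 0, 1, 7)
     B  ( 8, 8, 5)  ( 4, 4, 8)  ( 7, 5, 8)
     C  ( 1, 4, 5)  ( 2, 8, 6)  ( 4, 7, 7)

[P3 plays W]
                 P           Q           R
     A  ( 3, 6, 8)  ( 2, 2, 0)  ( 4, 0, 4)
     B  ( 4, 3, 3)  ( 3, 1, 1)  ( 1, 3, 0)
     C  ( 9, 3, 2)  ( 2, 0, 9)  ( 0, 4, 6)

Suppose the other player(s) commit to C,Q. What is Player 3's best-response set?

u_3(X vs C,Q) = 6
u_3(Y vs C,Q) = 9
u_3(Z vs C,Q) = 6
u_3(W vs C,Q) = 9
max payoff 9 at {Y,W}

P3 best: {Y,W}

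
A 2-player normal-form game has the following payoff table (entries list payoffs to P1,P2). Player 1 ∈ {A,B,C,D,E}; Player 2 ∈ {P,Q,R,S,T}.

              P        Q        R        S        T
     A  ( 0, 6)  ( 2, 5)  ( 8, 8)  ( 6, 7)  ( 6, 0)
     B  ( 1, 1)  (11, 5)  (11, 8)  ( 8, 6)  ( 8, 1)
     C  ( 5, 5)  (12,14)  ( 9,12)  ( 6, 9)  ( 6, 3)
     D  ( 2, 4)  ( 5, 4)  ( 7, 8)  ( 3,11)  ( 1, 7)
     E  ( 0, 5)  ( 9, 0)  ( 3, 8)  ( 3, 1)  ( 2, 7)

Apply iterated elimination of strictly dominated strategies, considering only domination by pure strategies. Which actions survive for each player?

IESDS → P1:{B,C} P2:{Q,R}

P1 drop A (B beats it: P:1>0 Q:11>2 R:11>8 S:8>6 T:8>6)
P1 drop D (C beats it: P:5>2 Q:12>5 R:9>7 S:6>3 T:6>1)
P1 drop E (B beats it: P:1>0 Q:11>9 R:11>3 S:8>3 T:8>2)
P2 drop P (Q beats it: B:5>1 C:14>5)
P2 drop S (R beats it: B:8>6 C:12>9)
P2 drop T (Q beats it: B:5>1 C:14>3)
P1→{B,C} P2→{Q,R}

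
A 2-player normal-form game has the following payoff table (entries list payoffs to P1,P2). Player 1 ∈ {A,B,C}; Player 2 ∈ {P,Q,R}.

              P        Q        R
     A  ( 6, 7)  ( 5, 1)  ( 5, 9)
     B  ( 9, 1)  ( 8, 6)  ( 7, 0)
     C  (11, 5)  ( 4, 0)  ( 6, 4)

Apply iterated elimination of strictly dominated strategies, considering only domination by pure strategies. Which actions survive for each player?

Remaining: P1:{B,C} P2:{P,Q}

P1 drop A (B beats it: P:9>6 Q:8>5 R:7>5)
P2 drop R (P beats it: B:1>0 C:5>4)
P1→{B,C} P2→{P,Q}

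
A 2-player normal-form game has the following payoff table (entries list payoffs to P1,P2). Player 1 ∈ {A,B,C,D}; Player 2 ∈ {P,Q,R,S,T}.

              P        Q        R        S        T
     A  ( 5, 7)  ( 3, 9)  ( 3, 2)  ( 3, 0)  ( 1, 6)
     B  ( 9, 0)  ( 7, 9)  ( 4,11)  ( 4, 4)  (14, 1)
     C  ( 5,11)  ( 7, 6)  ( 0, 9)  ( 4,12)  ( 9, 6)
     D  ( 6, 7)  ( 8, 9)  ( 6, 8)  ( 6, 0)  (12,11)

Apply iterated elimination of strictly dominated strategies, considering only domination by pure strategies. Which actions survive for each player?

IESDS → P1:{B,D} P2:{Q,R,T}

P1 drop A (B beats it: P:9>5 Q:7>3 R:4>3 S:4>3 T:14>1)
P1 drop C (D beats it: P:6>5 Q:8>7 R:6>0 S:6>4 T:12>9)
P2 drop P (Q beats it: B:9>0 D:9>7)
P2 drop S (Q beats it: B:9>4 D:9>0)
P1→{B,D} P2→{Q,R,T}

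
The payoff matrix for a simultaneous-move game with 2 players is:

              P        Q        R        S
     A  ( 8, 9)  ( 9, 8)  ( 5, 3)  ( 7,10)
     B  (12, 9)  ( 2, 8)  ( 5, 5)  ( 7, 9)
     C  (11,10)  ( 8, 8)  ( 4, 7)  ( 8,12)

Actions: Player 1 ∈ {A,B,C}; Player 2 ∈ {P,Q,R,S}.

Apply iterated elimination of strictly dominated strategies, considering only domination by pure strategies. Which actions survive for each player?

P2 drop Q (P beats it: A:9>8 B:9>8 C:10>8)
P2 drop R (P beats it: A:9>3 B:9>5 C:10>7)
P1 drop A (C beats it: P:11>8 S:8>7)
P1→{B,C} P2→{P,S}

Survivors P1:{B,C} P2:{P,S}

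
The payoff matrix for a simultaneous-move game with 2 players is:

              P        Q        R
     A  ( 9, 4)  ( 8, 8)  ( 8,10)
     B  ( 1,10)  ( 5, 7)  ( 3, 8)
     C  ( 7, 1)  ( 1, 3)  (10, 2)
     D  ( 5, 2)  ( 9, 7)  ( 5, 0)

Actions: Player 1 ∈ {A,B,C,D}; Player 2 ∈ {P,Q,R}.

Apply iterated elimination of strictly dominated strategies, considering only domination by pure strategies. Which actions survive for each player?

P1 drop B (A beats it: P:9>1 Q:8>5 R:8>3)
P2 drop P (Q beats it: A:8>4 C:3>1 D:7>2)
P1→{A,C,D} P2→{Q,R}

Survivors P1:{A,C,D} P2:{Q,R}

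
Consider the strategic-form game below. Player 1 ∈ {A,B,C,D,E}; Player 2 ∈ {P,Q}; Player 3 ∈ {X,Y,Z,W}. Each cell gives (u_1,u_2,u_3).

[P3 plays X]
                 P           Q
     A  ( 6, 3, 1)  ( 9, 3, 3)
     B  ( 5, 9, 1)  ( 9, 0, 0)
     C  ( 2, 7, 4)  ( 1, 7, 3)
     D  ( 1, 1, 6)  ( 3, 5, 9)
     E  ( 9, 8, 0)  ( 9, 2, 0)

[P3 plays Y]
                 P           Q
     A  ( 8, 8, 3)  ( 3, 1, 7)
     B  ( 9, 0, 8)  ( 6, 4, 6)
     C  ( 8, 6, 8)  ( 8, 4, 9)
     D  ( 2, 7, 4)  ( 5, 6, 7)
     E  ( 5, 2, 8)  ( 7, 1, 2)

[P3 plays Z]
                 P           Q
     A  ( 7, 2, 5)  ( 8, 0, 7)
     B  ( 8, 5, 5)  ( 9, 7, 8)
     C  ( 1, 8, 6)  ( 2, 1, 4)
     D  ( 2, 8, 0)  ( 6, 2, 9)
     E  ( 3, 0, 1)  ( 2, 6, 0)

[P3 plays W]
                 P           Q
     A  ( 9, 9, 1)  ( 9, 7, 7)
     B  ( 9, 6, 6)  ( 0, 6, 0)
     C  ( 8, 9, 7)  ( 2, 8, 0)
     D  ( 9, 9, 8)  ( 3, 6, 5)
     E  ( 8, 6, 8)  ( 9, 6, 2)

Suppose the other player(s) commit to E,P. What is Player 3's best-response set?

argmax u_3 = {Y,W}

u_3(X vs E,P) = 0
u_3(Y vs E,P) = 8
u_3(Z vs E,P) = 1
u_3(W vs E,P) = 8
max payoff 8 at {Y,W}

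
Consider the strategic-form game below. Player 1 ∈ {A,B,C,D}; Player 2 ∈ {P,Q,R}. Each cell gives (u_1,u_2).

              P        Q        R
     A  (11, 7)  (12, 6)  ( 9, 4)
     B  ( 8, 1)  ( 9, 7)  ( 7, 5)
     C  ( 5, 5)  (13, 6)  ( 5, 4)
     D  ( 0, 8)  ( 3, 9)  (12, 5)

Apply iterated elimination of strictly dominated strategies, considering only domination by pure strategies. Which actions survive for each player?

P1 drop B (A beats it: P:11>8 Q:12>9 R:9>7)
P2 drop R (P beats it: A:7>4 C:5>4 D:8>5)
P1 drop D (A beats it: P:11>0 Q:12>3)
P1→{A,C} P2→{P,Q}

Survivors P1:{A,C} P2:{P,Q}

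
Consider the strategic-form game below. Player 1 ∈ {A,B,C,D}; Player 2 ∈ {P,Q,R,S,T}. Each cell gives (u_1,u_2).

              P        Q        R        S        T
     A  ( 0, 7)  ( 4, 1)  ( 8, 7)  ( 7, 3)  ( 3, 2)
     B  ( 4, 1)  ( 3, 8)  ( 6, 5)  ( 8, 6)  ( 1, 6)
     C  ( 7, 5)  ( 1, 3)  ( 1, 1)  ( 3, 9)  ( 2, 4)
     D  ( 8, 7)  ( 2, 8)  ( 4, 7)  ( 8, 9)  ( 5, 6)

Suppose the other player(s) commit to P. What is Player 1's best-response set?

BR_1 = {D}

u_1(A vs P) = 0
u_1(B vs P) = 4
u_1(C vs P) = 7
u_1(D vs P) = 8
max payoff 8 at {D}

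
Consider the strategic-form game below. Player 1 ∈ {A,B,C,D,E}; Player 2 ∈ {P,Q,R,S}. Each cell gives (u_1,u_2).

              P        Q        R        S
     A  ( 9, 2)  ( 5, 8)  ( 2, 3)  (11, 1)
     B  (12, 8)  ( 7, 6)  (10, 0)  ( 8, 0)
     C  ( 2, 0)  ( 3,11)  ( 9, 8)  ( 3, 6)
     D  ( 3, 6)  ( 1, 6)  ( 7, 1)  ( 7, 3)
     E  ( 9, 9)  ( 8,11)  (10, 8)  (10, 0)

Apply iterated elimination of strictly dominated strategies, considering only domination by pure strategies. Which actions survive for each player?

P1 drop C (B beats it: P:12>2 Q:7>3 R:10>9 S:8>3)
P1 drop D (B beats it: P:12>3 Q:7>1 R:10>7 S:8>7)
P2 drop R (Q beats it: A:8>3 B:6>0 E:11>8)
P2 drop S (P beats it: A:2>1 B:8>0 E:9>0)
P1 drop A (B beats it: P:12>9 Q:7>5)
P1→{B,E} P2→{P,Q}

IESDS → P1:{B,E} P2:{P,Q}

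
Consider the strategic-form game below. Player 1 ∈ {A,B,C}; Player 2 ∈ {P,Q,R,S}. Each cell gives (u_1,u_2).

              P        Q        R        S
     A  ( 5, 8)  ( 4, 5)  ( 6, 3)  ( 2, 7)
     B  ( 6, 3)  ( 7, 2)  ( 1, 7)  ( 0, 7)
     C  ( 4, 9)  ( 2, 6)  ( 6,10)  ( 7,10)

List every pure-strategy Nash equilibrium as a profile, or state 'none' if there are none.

NE set: (C,R), (C,S)

(A,P): not NE [P1→B gives 6>5]
(A,Q): not NE [P1→B gives 7>4; P2→P gives 8>5]
(A,R): not NE [P2→P gives 8>3]
(A,S): not NE [P1→C gives 7>2; P2→P gives 8>7]
(B,P): not NE [P2→S gives 7>3]
(B,Q): not NE [P2→S gives 7>2]
(B,R): not NE [P1→C gives 6>1]
(B,S): not NE [P1→C gives 7>0]
(C,P): not NE [P1→B gives 6>4; P2→S gives 10>9]
(C,Q): not NE [P1→B gives 7>2; P2→S gives 10>6]
(C,R): NE
(C,S): NE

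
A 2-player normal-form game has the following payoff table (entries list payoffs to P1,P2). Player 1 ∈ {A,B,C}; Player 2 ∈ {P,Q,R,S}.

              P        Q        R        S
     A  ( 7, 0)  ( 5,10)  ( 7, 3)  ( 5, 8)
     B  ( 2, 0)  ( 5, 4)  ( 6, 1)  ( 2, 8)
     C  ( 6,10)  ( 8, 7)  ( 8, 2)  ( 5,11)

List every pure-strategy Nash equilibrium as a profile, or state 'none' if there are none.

Nash profiles: (C,S)

(A,P): not NE [P2→Q gives 10>0]
(A,Q): not NE [P1→C gives 8>5]
(A,R): not NE [P1→C gives 8>7; P2→Q gives 10>3]
(A,S): not NE [P2→Q gives 10>8]
(B,P): not NE [P1→A gives 7>2; P2→S gives 8>0]
(B,Q): not NE [P1→C gives 8>5; P2→S gives 8>4]
(B,R): not NE [P1→C gives 8>6; P2→S gives 8>1]
(B,S): not NE [P1→C gives 5>2]
(C,P): not NE [P1→A gives 7>6; P2→S gives 11>10]
(C,Q): not NE [P2→S gives 11>7]
(C,R): not NE [P2→S gives 11>2]
(C,S): NE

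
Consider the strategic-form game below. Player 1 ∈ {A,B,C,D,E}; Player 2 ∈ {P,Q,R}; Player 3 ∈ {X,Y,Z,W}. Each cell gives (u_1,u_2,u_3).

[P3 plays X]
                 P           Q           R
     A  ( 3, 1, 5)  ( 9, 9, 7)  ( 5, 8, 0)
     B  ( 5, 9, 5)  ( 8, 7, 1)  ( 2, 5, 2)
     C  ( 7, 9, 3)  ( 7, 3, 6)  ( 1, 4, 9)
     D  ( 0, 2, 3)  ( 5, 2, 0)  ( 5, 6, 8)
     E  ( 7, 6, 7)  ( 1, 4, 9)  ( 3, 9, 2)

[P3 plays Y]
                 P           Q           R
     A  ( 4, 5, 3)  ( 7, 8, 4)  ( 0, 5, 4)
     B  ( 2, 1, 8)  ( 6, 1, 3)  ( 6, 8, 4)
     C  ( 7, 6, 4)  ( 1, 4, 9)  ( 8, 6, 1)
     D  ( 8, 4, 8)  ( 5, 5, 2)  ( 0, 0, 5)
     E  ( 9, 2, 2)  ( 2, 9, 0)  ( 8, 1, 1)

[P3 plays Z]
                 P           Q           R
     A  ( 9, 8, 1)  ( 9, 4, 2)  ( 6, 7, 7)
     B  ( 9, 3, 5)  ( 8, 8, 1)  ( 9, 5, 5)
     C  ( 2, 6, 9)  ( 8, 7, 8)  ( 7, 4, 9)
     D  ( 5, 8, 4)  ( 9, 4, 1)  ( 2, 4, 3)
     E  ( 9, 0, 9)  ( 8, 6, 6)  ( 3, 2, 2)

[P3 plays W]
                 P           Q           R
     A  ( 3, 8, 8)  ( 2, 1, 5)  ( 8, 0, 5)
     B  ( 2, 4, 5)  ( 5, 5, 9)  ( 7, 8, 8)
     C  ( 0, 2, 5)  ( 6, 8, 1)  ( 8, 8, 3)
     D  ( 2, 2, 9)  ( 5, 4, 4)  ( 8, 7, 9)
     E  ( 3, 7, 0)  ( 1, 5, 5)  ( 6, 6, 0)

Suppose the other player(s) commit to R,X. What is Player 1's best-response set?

argmax u_1 = {A,D}

u_1(A vs R,X) = 5
u_1(B vs R,X) = 2
u_1(C vs R,X) = 1
u_1(D vs R,X) = 5
u_1(E vs R,X) = 3
max payoff 5 at {A,D}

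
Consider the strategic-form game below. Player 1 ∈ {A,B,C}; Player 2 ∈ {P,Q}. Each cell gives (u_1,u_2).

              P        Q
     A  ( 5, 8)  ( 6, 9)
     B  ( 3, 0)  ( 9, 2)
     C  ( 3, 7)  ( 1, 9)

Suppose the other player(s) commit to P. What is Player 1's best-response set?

argmax u_1 = {A}

u_1(A vs P) = 5
u_1(B vs P) = 3
u_1(C vs P) = 3
max payoff 5 at {A}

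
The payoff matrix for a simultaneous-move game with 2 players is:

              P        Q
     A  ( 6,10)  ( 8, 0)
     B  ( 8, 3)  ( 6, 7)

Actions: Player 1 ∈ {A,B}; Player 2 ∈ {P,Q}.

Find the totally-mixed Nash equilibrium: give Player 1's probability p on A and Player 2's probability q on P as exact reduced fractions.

P1 indiff ⇒ q·6+(1-q)·8 = q·8+(1-q)·6 ⇒ q(-2) = (1-q)(-2) ⇒ q = 1/2
P2 indiff ⇒ p·10+(1-p)·3 = p·0+(1-p)·7 ⇒ p(10) = (1-p)(4) ⇒ p = 2/7

p=2/7, q=1/2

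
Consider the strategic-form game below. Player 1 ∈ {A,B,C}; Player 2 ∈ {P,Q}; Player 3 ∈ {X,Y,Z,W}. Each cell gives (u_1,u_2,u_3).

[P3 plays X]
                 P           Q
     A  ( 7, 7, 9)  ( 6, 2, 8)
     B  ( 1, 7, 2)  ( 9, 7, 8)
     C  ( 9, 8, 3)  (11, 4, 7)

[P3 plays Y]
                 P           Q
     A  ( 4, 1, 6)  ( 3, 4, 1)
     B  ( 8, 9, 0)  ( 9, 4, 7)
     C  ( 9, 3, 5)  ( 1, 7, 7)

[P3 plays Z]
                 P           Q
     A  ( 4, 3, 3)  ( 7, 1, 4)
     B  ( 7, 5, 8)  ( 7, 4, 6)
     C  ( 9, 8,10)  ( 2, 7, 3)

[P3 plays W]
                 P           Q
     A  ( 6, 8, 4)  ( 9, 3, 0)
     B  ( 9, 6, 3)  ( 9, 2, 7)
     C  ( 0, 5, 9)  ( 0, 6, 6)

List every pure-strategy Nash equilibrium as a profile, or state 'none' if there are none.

Nash profiles: (C,P,Z)

(A,P,X): not NE [P1→C gives 9>7]
(A,P,Y): not NE [P1→C gives 9>4; P2→Q gives 4>1; P3→X gives 9>6]
(A,P,Z): not NE [P1→C gives 9>4; P3→X gives 9>3]
(A,P,W): not NE [P1→B gives 9>6; P3→X gives 9>4]
(A,Q,X): not NE [P1→C gives 11>6; P2→P gives 7>2]
(A,Q,Y): not NE [P1→B gives 9>3; P3→X gives 8>1]
(A,Q,Z): not NE [P2→P gives 3>1; P3→X gives 8>4]
(A,Q,W): not NE [P2→P gives 8>3; P3→X gives 8>0]
(B,P,X): not NE [P1→C gives 9>1; P3→Z gives 8>2]
(B,P,Y): not NE [P1→C gives 9>8; P3→Z gives 8>0]
(B,P,Z): not NE [P1→C gives 9>7]
(B,P,W): not NE [P3→Z gives 8>3]
(B,Q,X): not NE [P1→C gives 11>9]
(B,Q,Y): not NE [P2→P gives 9>4; P3→X gives 8>7]
(B,Q,Z): not NE [P2→P gives 5>4; P3→X gives 8>6]
(B,Q,W): not NE [P2→P gives 6>2; P3→X gives 8>7]
(C,P,X): not NE [P3→Z gives 10>3]
(C,P,Y): not NE [P2→Q gives 7>3; P3→Z gives 10>5]
(C,P,Z): NE
(C,P,W): not NE [P1→B gives 9>0; P2→Q gives 6>5; P3→Z gives 10>9]
(C,Q,X): not NE [P2→P gives 8>4]
(C,Q,Y): not NE [P1→B gives 9>1]
(C,Q,Z): not NE [P1→B gives 7>2; P2→P gives 8>7; P3→Y gives 7>3]
(C,Q,W): not NE [P1→B gives 9>0; P3→Y gives 7>6]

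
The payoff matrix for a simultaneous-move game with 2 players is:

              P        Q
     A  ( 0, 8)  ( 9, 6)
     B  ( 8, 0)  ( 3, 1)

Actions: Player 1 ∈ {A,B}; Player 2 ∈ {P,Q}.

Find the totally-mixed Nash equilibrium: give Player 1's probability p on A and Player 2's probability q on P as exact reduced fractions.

P1 indiff ⇒ q·0+(1-q)·9 = q·8+(1-q)·3 ⇒ q(-8) = (1-q)(-6) ⇒ q = 3/7
P2 indiff ⇒ p·8+(1-p)·0 = p·6+(1-p)·1 ⇒ p(2) = (1-p)(1) ⇒ p = 1/3

(p,q) = (1/3, 3/7)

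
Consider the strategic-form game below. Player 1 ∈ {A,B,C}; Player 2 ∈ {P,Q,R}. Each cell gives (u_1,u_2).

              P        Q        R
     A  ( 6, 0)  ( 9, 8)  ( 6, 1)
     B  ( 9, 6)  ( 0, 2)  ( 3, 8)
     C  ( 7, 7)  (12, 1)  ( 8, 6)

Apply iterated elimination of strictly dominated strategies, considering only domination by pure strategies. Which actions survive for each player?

IESDS → P1:{B,C} P2:{P,R}

P1 drop A (C beats it: P:7>6 Q:12>9 R:8>6)
P2 drop Q (P beats it: B:6>2 C:7>1)
P1→{B,C} P2→{P,R}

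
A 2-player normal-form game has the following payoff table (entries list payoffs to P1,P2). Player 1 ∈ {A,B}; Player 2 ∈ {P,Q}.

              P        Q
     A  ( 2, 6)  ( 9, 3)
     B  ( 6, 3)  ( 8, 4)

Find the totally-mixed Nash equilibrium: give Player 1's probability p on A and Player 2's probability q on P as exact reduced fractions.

P1 indiff ⇒ q·2+(1-q)·9 = q·6+(1-q)·8 ⇒ q(-4) = (1-q)(-1) ⇒ q = 1/5
P2 indiff ⇒ p·6+(1-p)·3 = p·3+(1-p)·4 ⇒ p(3) = (1-p)(1) ⇒ p = 1/4

p=1/4, q=1/5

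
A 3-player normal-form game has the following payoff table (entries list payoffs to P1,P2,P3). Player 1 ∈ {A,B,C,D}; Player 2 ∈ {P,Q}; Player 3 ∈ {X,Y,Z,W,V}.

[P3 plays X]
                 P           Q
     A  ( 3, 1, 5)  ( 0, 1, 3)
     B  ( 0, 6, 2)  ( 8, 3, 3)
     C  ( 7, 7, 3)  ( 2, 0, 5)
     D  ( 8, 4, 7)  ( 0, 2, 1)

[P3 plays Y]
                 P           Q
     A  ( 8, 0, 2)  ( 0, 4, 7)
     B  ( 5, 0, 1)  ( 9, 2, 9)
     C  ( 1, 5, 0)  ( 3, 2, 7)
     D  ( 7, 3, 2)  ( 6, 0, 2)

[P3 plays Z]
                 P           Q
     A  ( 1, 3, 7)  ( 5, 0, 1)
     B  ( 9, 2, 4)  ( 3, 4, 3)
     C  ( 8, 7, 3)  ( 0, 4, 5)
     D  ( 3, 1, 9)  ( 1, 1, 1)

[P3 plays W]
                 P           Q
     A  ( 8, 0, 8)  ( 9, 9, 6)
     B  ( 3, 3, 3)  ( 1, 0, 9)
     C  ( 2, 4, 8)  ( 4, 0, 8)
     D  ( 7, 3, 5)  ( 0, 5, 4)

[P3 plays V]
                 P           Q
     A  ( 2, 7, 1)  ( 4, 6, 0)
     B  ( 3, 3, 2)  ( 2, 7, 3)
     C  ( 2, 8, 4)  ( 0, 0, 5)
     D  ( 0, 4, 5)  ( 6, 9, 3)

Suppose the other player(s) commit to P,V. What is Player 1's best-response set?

u_1(A vs P,V) = 2
u_1(B vs P,V) = 3
u_1(C vs P,V) = 2
u_1(D vs P,V) = 0
max payoff 3 at {B}

argmax u_1 = {B}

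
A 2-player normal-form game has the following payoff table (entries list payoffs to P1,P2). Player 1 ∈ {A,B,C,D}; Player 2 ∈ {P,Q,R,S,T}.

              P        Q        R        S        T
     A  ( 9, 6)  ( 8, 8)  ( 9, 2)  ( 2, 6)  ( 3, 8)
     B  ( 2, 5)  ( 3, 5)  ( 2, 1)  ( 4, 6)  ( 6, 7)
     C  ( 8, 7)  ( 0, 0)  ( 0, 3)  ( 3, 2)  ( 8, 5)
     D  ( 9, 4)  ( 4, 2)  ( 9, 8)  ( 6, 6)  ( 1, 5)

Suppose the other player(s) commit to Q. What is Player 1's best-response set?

BR_1 = {A}

u_1(A vs Q) = 8
u_1(B vs Q) = 3
u_1(C vs Q) = 0
u_1(D vs Q) = 4
max payoff 8 at {A}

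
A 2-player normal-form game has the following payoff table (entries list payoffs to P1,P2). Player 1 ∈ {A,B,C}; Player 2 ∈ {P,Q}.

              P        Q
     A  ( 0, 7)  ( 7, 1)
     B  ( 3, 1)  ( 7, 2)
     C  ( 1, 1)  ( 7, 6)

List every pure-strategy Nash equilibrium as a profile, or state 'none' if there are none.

(A,P): not NE [P1→B gives 3>0]
(A,Q): not NE [P2→P gives 7>1]
(B,P): not NE [P2→Q gives 2>1]
(B,Q): NE
(C,P): not NE [P1→B gives 3>1; P2→Q gives 6>1]
(C,Q): NE

Nash profiles: (B,Q), (C,Q)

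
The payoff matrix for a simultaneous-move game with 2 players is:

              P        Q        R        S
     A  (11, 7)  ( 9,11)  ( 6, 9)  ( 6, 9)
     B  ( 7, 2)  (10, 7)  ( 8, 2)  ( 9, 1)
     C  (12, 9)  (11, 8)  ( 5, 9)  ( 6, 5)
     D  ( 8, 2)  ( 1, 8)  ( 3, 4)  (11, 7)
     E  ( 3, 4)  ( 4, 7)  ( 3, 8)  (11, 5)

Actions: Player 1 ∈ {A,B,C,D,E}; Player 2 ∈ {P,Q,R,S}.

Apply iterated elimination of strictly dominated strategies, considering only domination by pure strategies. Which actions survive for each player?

P2 drop S (Q beats it: A:11>9 B:7>1 C:8>5 D:8>7 E:7>5)
P1 drop D (A beats it: P:11>8 Q:9>1 R:6>3)
P1 drop E (A beats it: P:11>3 Q:9>4 R:6>3)
P1→{A,B,C} P2→{P,Q,R}

Survivors P1:{A,B,C} P2:{P,Q,R}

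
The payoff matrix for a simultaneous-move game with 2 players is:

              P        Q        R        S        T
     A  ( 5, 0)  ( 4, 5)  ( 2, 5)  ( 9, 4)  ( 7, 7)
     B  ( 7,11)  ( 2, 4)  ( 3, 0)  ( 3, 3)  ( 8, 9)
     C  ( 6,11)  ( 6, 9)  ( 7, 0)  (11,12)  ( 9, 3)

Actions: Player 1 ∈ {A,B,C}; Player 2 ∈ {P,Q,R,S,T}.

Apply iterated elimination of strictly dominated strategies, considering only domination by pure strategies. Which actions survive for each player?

Remaining: P1:{B,C} P2:{P,S}

P1 drop A (C beats it: P:6>5 Q:6>4 R:7>2 S:11>9 T:9>7)
P2 drop Q (P beats it: B:11>4 C:11>9)
P2 drop R (P beats it: B:11>0 C:11>0)
P2 drop T (P beats it: B:11>9 C:11>3)
P1→{B,C} P2→{P,S}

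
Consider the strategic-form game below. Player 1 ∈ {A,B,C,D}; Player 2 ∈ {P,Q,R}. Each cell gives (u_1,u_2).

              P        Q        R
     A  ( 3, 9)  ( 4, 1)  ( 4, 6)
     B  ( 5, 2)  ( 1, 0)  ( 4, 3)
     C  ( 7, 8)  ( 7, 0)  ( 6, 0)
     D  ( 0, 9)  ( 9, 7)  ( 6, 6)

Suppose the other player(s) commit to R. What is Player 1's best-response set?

BR_1 = {C,D}

u_1(A vs R) = 4
u_1(B vs R) = 4
u_1(C vs R) = 6
u_1(D vs R) = 6
max payoff 6 at {C,D}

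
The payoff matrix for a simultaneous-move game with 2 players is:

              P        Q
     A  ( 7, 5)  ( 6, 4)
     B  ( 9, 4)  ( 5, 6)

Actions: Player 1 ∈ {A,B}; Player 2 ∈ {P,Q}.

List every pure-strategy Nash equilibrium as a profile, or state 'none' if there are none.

(A,P): not NE [P1→B gives 9>7]
(A,Q): not NE [P2→P gives 5>4]
(B,P): not NE [P2→Q gives 6>4]
(B,Q): not NE [P1→A gives 6>5]

No pure NE.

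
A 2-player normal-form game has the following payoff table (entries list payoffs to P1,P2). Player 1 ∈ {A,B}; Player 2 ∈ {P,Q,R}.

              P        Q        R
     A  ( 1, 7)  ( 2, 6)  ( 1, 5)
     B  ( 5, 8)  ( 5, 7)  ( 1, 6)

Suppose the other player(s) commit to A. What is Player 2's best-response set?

u_2(P vs A) = 7
u_2(Q vs A) = 6
u_2(R vs A) = 5
max payoff 7 at {P}

argmax u_2 = {P}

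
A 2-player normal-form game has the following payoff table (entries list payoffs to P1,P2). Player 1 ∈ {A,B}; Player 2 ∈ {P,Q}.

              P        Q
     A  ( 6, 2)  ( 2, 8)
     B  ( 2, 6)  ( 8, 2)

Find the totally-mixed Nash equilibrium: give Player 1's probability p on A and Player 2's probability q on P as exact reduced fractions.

P1 mixes 2/5 on A; P2 mixes 3/5 on P

P1 indiff ⇒ q·6+(1-q)·2 = q·2+(1-q)·8 ⇒ q(4) = (1-q)(6) ⇒ q = 3/5
P2 indiff ⇒ p·2+(1-p)·6 = p·8+(1-p)·2 ⇒ p(-6) = (1-p)(-4) ⇒ p = 2/5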